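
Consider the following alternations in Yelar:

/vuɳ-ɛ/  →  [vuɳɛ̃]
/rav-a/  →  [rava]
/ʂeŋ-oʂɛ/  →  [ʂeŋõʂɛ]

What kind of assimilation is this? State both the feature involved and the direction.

progressive nasality assimilation (vowel nasalisation)

The vowel /ɛ/ surfaces as nasalised [ɛ̃] next to the preceding nasal /ɳ/ — it has acquired the [+nasal] feature of its neighbour.
The other form shows the same pattern: /o/ → [õ] after /ŋ/ — each time a vowel is nasalised next to a preceding nasal.
No change occurs in [rava] because the vowel at the boundary is adjacent to an oral consonant, not a nasal (/a/ next to /v/).
Because the conditioning nasal is to the left of the vowel that changes, the process is progressive (perseverative).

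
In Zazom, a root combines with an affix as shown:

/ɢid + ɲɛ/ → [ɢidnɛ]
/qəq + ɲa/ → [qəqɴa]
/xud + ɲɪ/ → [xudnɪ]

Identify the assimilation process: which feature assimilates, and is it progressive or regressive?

progressive place assimilation

Comparing underlying and surface forms, /ɲ/ → [n] is the alternation; the neighbouring /d/ is constant.
/ɲ/ is palatal while /d/ is alveolar; the output [n] is alveolar, matching the trigger — so the feature that spreads is place.
Manner and voice are unchanged, so the assimilation is partial, not total.
The same holds elsewhere in the data: /ɲ/ → [ɴ] after /q/ (palatal → uvular, matching uvular) — only place changes, and always toward the preceding segment.
The trigger is the preceding segment, so the direction is progressive (perseverative).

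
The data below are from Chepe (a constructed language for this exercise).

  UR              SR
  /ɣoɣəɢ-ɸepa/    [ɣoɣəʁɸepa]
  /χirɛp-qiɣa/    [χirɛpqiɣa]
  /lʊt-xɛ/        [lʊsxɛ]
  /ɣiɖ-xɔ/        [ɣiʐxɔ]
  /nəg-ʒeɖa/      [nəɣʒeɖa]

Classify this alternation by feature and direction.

regressive manner assimilation

Underlying /ɢ/ is realised as [ʁ] next to /ɸ/; /ɸ/ itself does not change.
The change stop → fricative matches the manner of the following /ɸ/, identifying this as manner assimilation.
Place and voice are unchanged, so the assimilation is partial, not total.
Checking the remaining alternations: /t/ → [s] before /x/ (stop → fricative, matching a fricative); /ɖ/ → [ʐ] before /x/ (stop → fricative, matching a fricative); /g/ → [ɣ] before /ʒ/ (stop → fricative, matching a fricative) — only manner changes, and always toward the following segment.
No alternation appears in [χirɛpqiɣa]: there the adjacent consonants already agree in manner (/p/ and /q/ are both stops), so this form is consistent with the same rule.
Since the segment that changes precedes the conditioning segment, the assimilation is regressive.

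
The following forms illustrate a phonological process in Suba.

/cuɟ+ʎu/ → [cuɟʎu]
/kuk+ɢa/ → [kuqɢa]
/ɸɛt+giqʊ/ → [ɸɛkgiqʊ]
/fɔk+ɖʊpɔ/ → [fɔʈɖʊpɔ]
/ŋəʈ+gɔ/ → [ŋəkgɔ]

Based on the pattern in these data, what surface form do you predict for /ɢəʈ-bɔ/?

The data show regressive place assimilation: /k/ → [q] before /ɢ/; /t/ → [k] before /g/; /k/ → [ʈ] before /ɖ/; /ʈ/ → [k] before /g/. In each pair only place changes, matching the following consonant, while manner and voice stay constant.
Nothing changes in [cuɟʎu]: there the adjacent consonants already agree in place (/ɟ/ and /ʎ/ are both palatal), so this form is consistent with the same rule.
/ʈ/ is a voiceless retroflex stop. The following trigger /b/ is bilabial, so /ʈ/ must become bilabial as well.
The voiceless bilabial stop is [p], so /ʈ/ → [p].

[ɢəpbɔ]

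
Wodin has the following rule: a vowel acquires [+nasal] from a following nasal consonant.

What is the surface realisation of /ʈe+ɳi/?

[ʈẽɳi]

/e/ sits next to the nasal /ɳ/ and is therefore nasalised to [ẽ].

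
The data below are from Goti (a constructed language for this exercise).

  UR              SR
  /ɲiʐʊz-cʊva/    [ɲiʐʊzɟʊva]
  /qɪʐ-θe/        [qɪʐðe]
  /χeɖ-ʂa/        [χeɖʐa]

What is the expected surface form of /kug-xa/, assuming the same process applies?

The data show progressive voicing assimilation: /c/ → [ɟ] after /z/; /θ/ → [ð] after /ʐ/; /ʂ/ → [ʐ] after /ɖ/. In each pair only voicing changes, matching the preceding consonant, while place and manner stay constant.
/x/ is a voiceless velar fricative. The preceding trigger /g/ is voiced, so /x/ must become voiced as well.
The voiced velar fricative is [ɣ], so /x/ → [ɣ].

[kugɣa]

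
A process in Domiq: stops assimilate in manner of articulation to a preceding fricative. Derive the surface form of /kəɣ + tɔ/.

The rule targets /t/ (voiceless alveolar stop), which sits after the trigger /ɣ/ (fricative).
A voiceless alveolar fricative is [s], so the surface segment is [s].

[kəɣsɔ]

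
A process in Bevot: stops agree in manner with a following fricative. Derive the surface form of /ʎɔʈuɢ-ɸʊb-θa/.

[ʎɔʈuʁɸʊβθa]

The rule targets /ɢ/ (voiced uvular stop), which sits before the trigger /ɸ/ (fricative).
A voiced uvular fricative is [ʁ], so the surface segment is [ʁ].
At the second juncture, /b/ likewise becomes [β] adjacent to /θ/.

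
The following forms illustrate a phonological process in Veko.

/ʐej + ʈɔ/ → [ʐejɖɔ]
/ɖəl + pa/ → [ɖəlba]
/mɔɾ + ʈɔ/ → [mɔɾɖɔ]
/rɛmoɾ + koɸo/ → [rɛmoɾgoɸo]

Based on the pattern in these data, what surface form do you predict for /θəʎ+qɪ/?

[θəʎɢɪ]

The data show progressive voicing assimilation: /ʈ/ → [ɖ] after /j/; /p/ → [b] after /l/; /ʈ/ → [ɖ] after /ɾ/; /k/ → [g] after /ɾ/. In each pair only voicing changes, matching the preceding consonant, while place and manner stay constant.
/q/ is a voiceless uvular stop. The preceding trigger /ʎ/ is voiced, so /q/ must become voiced as well.
A voiced uvular stop is [ɢ], so the surface segment is [ɢ].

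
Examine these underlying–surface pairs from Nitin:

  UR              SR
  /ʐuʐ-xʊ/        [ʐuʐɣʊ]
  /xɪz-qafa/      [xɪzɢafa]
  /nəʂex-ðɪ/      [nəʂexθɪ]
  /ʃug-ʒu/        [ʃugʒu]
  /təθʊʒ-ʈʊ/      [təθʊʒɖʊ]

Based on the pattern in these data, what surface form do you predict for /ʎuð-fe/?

The data show progressive voicing assimilation: /x/ → [ɣ] after /ʐ/; /q/ → [ɢ] after /z/; /ð/ → [θ] after /x/; /ʈ/ → [ɖ] after /ʒ/. In each pair only voicing changes, matching the preceding consonant, while place and manner stay constant.
No alternation appears in [ʃugʒu]: there the adjacent consonants already agree in voicing (/ʒ/ and /g/ are both voiced), so this form is consistent with the same rule.
The rule targets /f/ (voiceless labiodental fricative), which sits after the trigger /ð/ (voiced).
The voiced labiodental fricative is [v], so /f/ → [v].

[ʎuðve]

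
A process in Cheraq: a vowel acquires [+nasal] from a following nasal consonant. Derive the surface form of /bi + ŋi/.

The vowel /i/ is adjacent to the following nasal /ŋ/, so it acquires [+nasal] and surfaces as [ĩ].

[bĩŋi]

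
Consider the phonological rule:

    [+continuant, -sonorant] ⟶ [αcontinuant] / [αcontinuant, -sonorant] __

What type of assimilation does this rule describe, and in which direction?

The shared variable α links the value of [continuant] on the target to that of the neighbouring obstruent. [continuant] distinguishes stops from fricatives — a manner-of-articulation feature — so this is manner assimilation.
The conditioning segment sits to the left of the focus bar, meaning the trigger precedes the segment that changes — progressive assimilation.

progressive manner assimilation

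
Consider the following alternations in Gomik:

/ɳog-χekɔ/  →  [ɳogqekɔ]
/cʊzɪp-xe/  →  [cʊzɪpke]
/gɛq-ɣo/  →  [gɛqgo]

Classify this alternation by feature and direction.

progressive manner assimilation

Underlying /χ/ is realised as [q] next to /g/; /g/ itself does not change.
/χ/ is a fricative while /g/ is a stop; the output [q] is a stop, matching the trigger — so the feature that spreads is manner.
Place and voice are unchanged, so the assimilation is partial, not total.
Checking the remaining alternations: /x/ → [k] after /p/ (fricative → stop, matching a stop); /ɣ/ → [g] after /q/ (fricative → stop, matching a stop) — only manner changes, and always toward the preceding segment.
Since the segment that changes follows the conditioning segment, the assimilation is progressive.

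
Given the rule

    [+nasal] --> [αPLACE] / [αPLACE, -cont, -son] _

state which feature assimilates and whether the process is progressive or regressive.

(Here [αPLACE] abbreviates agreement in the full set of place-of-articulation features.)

progressive place assimilation

The shared variable α links the value of the place features (abbreviated [PLACE]) on the target to the same value on the neighbouring segment, so place is the feature that assimilates.
Since the environment is written before the underscore, the trigger precedes the target; the direction is progressive.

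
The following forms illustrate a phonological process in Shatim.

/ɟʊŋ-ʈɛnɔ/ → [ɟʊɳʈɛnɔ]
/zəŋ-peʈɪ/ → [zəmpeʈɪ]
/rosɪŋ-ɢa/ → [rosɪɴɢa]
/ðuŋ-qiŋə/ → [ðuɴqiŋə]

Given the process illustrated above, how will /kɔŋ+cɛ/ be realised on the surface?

The data show regressive place assimilation: /ŋ/ → [ɳ] before /ʈ/; /ŋ/ → [m] before /p/; /ŋ/ → [ɴ] before /ɢ/; /ŋ/ → [ɴ] before /q/. In each pair only place changes, matching the following consonant, while manner and voice stay constant.
/ŋ/ is a voiced velar nasal. The following trigger /c/ is palatal, so /ŋ/ must become palatal as well.
The voiced palatal nasal is [ɲ], so /ŋ/ → [ɲ].

[kɔɲcɛ]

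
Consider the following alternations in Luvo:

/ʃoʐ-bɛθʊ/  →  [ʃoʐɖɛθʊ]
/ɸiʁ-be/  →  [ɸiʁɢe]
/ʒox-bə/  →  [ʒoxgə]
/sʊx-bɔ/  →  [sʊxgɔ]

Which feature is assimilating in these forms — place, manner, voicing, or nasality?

place

The segment that alternates is /b/, which surfaces as [ɖ] when adjacent to /ʐ/.
/b/ is bilabial while /ʐ/ is retroflex; the output [ɖ] is retroflex, matching the trigger — so the feature that spreads is place.
The other alternating forms pattern the same way: /b/ → [ɢ] after /ʁ/ (bilabial → uvular, matching uvular); /b/ → [g] after /x/ (bilabial → velar, matching velar) — only place changes, and always toward the preceding segment.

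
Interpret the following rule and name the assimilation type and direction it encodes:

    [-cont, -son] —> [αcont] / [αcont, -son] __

The rule copies [cont] (continuancy) from the environment onto the target stops; since [±cont] encodes the stop/fricative manner contrast, the assimilating dimension is manner.
Since the environment is written before the underscore, the trigger precedes the target; the direction is progressive.

progressive manner assimilation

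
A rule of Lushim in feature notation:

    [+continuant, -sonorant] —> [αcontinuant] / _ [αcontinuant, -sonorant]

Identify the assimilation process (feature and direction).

regressive manner assimilation

The rule copies [continuant] (continuancy) from the environment onto the target fricatives; since [±continuant] encodes the stop/fricative manner contrast, the assimilating dimension is manner.
Since the environment is written after the underscore, the trigger follows the target; the direction is regressive.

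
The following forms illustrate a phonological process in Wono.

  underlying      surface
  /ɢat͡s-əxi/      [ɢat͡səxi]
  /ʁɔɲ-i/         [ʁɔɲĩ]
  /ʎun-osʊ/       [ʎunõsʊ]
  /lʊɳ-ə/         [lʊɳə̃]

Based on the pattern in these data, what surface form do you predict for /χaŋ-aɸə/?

The data show progressive nasality assimilation (vowel nasalisation): /i/ → [ĩ] after /ɲ/; /o/ → [õ] after /n/; /ə/ → [ə̃] after /ɳ/ — a vowel is nasalised by an immediately preceding nasal consonant.
No change occurs in [ɢat͡səxi] because the vowel at the boundary is adjacent to an oral consonant, not a nasal (/ə/ next to /t͡s/).
The vowel /a/ is adjacent to the preceding nasal /ŋ/, so it acquires [+nasal] and surfaces as [ã].

[χaŋãɸə]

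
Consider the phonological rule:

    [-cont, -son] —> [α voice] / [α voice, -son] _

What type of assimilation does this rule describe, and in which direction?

progressive voicing assimilation

The shared variable α links the value of [voice] on the target to the same value on the neighbouring segment, so voicing is the feature that assimilates.
The conditioning segment sits to the left of the focus bar, meaning the trigger precedes the segment that changes — progressive assimilation.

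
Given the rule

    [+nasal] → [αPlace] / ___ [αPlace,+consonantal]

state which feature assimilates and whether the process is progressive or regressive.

The shared variable α links the value of the place features (abbreviated [Place]) on the target to the same value on the neighbouring segment, so place is the feature that assimilates.
Since the environment is written after the underscore, the trigger follows the target; the direction is regressive.

regressive place assimilation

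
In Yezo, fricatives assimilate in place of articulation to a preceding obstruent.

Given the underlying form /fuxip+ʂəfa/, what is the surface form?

/ʂ/ is a voiceless retroflex fricative. The preceding trigger /p/ is bilabial, so /ʂ/ must become bilabial as well.
The voiceless bilabial fricative is [ɸ], so /ʂ/ → [ɸ].

[fuxipɸəfa]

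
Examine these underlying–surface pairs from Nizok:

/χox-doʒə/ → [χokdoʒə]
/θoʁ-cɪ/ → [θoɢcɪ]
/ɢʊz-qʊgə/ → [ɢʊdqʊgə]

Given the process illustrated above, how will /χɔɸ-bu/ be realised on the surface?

The data show regressive manner assimilation: /x/ → [k] before /d/; /ʁ/ → [ɢ] before /c/; /z/ → [d] before /q/. In each pair only manner changes, matching the following consonant, while place and voice stay constant.
/ɸ/ is a voiceless bilabial fricative. The following trigger /b/ is a stop, so /ɸ/ must become a stop as well.
Changing only its manner to stop gives [p] — the voiceless bilabial stop.

[χɔpbu]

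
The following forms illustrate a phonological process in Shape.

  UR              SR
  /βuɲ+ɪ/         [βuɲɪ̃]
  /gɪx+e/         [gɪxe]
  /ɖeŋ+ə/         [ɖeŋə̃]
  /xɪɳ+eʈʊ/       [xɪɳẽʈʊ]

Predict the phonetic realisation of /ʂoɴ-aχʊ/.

[ʂoɴãχʊ]

The data show progressive nasality assimilation (vowel nasalisation): /ɪ/ → [ɪ̃] after /ɲ/; /ə/ → [ə̃] after /ŋ/; /e/ → [ẽ] after /ɳ/ — a vowel is nasalised by an immediately preceding nasal consonant.
No change occurs in [gɪxe] because the vowel at the boundary is adjacent to an oral consonant, not a nasal (/e/ next to /x/).
/a/ sits next to the nasal /ɴ/ and is therefore nasalised to [ã].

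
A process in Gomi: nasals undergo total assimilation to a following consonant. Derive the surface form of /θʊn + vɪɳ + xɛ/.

[θʊvvɪxxɛ]

/n/ is the segment targeted by the rule; it sits immediately before /v/, so it assimilates completely and surfaces as [v].
The same rule applies at the second boundary: /ɳ/ → [x] next to /x/.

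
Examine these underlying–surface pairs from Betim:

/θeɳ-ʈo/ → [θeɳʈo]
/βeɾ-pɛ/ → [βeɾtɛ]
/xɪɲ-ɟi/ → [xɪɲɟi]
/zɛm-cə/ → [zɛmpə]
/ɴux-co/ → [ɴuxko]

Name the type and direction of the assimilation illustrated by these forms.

progressive place assimilation

Comparing underlying and surface forms, /p/ → [t] is the alternation; the neighbouring /ɾ/ is constant.
The change bilabial → alveolar matches the place of the preceding /ɾ/, identifying this as place assimilation.
Manner and voice are unchanged, so the assimilation is partial, not total.
The same holds elsewhere in the data: /c/ → [p] after /m/ (palatal → bilabial, matching bilabial); /c/ → [k] after /x/ (palatal → velar, matching velar) — only place changes, and always toward the preceding segment.
Nothing changes in [θeɳʈo], [xɪɲɟi]: there the adjacent consonants already agree in place (/ʈ/ and /ɳ/ are both retroflex; /ɟ/ and /ɲ/ are both palatal), so these forms are consistent with the same rule.
Since the segment that changes follows the conditioning segment, the assimilation is progressive.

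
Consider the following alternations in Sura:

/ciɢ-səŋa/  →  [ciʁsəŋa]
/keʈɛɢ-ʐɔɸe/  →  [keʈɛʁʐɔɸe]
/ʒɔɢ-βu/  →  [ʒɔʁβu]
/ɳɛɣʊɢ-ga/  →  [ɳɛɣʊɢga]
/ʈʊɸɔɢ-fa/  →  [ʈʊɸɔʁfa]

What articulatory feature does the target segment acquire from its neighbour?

manner

Comparing underlying and surface forms, /ɢ/ → [ʁ] is the alternation; the neighbouring /s/ is constant.
/ɢ/ is a stop while /s/ is a fricative; the output [ʁ] is a fricative, matching the trigger — so the feature that spreads is manner.
The same holds elsewhere in the data: /ɢ/ → [ʁ] before /ʐ/ (stop → fricative, matching a fricative); /ɢ/ → [ʁ] before /β/ (stop → fricative, matching a fricative); /ɢ/ → [ʁ] before /f/ (stop → fricative, matching a fricative) — only manner changes, and always toward the following segment.
No alternation appears in [ɳɛɣʊɢga]: there the adjacent consonants already agree in manner (/ɢ/ and /g/ are both stops), so this form is consistent with the same rule.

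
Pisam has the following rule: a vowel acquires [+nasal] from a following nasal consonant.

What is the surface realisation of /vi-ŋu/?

[vĩŋu]

/i/ sits next to the nasal /ŋ/ and is therefore nasalised to [ĩ].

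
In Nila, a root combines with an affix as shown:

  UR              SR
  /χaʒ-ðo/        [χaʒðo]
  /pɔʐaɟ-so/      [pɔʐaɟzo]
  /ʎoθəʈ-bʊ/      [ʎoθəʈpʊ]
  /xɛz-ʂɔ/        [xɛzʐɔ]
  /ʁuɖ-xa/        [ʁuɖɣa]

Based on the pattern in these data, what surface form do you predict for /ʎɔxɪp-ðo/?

[ʎɔxɪpθo]

The data show progressive voicing assimilation: /s/ → [z] after /ɟ/; /b/ → [p] after /ʈ/; /ʂ/ → [ʐ] after /z/; /x/ → [ɣ] after /ɖ/. In each pair only voicing changes, matching the preceding consonant, while place and manner stay constant.
No alternation appears in [χaʒðo]: there the adjacent consonants already agree in voicing (/ð/ and /ʒ/ are both voiced), so this form is consistent with the same rule.
The rule targets /ð/ (voiced dental fricative), which sits after the trigger /p/ (voiceless).
The voiceless dental fricative is [θ], so /ð/ → [θ].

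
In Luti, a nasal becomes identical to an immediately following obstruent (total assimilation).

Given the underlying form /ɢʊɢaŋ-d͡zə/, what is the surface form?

[ɢʊɢad͡zd͡zə]

/ŋ/ is the segment targeted by the rule; it sits immediately before /d͡z/, so it assimilates completely and surfaces as [d͡z].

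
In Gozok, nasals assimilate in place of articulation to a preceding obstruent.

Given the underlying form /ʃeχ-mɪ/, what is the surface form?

The rule targets /m/ (voiced bilabial nasal), which sits after the trigger /χ/ (uvular).
Changing only its place to uvular gives [ɴ] — the voiced uvular nasal.

[ʃeχɴɪ]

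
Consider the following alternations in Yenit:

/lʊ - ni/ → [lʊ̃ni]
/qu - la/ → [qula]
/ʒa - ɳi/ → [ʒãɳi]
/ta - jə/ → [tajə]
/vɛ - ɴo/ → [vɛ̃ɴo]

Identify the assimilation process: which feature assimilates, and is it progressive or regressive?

The vowel /ʊ/ surfaces as nasalised [ʊ̃] next to the following nasal /n/ — it has acquired the [+nasal] feature of its neighbour.
Likewise in the remaining data: /a/ → [ã] before /ɳ/; /ɛ/ → [ɛ̃] before /ɴ/ — each time a vowel is nasalised next to a following nasal.
No change occurs in [qula], [tajə] because the vowel at the boundary is adjacent to an oral consonant, not a nasal (/u/ next to /l/; /a/ next to /j/).
Because the conditioning nasal is to the right of the vowel that changes, the process is regressive (anticipatory).

regressive nasality assimilation (vowel nasalisation)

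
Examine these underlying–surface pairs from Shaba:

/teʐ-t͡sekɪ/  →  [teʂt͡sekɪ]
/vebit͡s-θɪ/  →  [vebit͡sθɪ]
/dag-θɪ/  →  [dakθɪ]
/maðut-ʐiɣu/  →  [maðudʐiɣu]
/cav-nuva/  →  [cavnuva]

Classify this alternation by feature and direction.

regressive voicing assimilation

Underlying /ʐ/ is realised as [ʂ] next to /t͡s/; /t͡s/ itself does not change.
/ʐ/ is voiced while /t͡s/ is voiceless; the output [ʂ] is voiceless, matching the trigger — so the feature that spreads is voicing.
Place and manner are unchanged, so the assimilation is partial, not total.
The other alternating forms pattern the same way: /g/ → [k] before /θ/ (voiced → voiceless, matching voiceless); /t/ → [d] before /ʐ/ (voiceless → voiced, matching voiced) — only voicing changes, and always toward the following segment.
No alternation appears in [vebit͡sθɪ], [cavnuva]: there the adjacent consonants already agree in voicing (/t͡s/ and /θ/ are both voiceless; /v/ and /n/ are both voiced), so these forms are consistent with the same rule.
Since the segment that changes precedes the conditioning segment, the assimilation is regressive.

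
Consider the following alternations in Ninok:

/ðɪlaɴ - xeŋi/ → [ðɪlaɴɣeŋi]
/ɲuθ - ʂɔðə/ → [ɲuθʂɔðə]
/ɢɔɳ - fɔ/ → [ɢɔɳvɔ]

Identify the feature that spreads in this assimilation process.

Underlying /x/ is realised as [ɣ] next to /ɴ/; /ɴ/ itself does not change.
The change voiceless → voiced matches the voicing of the preceding /ɴ/, identifying this as voicing assimilation.
The same holds elsewhere in the data: /f/ → [v] after /ɳ/ (voiceless → voiced, matching voiced) — only voicing changes, and always toward the preceding segment.
No alternation appears in [ɲuθʂɔðə]: there the adjacent consonants already agree in voicing (/ʂ/ and /θ/ are both voiceless), so this form is consistent with the same rule.

voicing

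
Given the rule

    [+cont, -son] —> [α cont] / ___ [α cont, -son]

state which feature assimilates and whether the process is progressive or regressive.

regressive manner assimilation

The rule copies [cont] (continuancy) from the environment onto the target fricatives; since [±cont] encodes the stop/fricative manner contrast, the assimilating dimension is manner.
Since the environment is written after the underscore, the trigger follows the target; the direction is regressive.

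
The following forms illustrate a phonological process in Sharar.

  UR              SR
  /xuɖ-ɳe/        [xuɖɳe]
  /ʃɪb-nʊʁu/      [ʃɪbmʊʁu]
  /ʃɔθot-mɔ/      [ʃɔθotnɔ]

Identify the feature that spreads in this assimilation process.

place

Comparing underlying and surface forms, /n/ → [m] is the alternation; the neighbouring /b/ is constant.
/n/ is alveolar while /b/ is bilabial; the output [m] is bilabial, matching the trigger — so the feature that spreads is place.
The other alternating form patterns the same way: /m/ → [n] after /t/ (bilabial → alveolar, matching alveolar) — only place changes, and always toward the preceding segment.
No alternation appears in [xuɖɳe]: there the adjacent consonants already agree in place (/ɳ/ and /ɖ/ are both retroflex), so this form is consistent with the same rule.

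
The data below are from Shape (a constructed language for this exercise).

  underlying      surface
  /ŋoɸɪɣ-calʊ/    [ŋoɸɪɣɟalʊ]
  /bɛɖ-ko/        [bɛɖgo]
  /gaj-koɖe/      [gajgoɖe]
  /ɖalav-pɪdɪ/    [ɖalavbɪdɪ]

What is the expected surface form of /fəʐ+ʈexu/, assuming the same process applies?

The data show progressive voicing assimilation: /c/ → [ɟ] after /ɣ/; /k/ → [g] after /ɖ/; /k/ → [g] after /j/; /p/ → [b] after /v/. In each pair only voicing changes, matching the preceding consonant, while place and manner stay constant.
/ʈ/ is a voiceless retroflex stop. The preceding trigger /ʐ/ is voiced, so /ʈ/ must become voiced as well.
Changing only its voicing to voiced gives [ɖ] — the voiced retroflex stop.

[fəʐɖexu]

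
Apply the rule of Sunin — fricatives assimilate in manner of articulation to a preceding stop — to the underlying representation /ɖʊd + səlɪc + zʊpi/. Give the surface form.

The rule targets /s/ (voiceless alveolar fricative), which sits after the trigger /d/ (stop).
A voiceless alveolar stop is [t], so the surface segment is [t].
At the second juncture, /z/ likewise becomes [d] adjacent to /c/.

[ɖʊdtəlɪcdʊpi]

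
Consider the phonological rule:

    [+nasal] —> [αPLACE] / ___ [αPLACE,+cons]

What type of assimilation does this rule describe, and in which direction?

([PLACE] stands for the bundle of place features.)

regressive place assimilation

The rule copies the place features (abbreviated [PLACE]) from the environment onto the target, so the assimilating feature is place.
The conditioning segment sits to the right of the focus bar, meaning the trigger follows the segment that changes — regressive assimilation.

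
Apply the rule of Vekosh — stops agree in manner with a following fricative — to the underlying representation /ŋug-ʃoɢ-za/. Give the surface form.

/g/ is a voiced velar stop. The following trigger /ʃ/ is a fricative, so /g/ must become a fricative as well.
The voiced velar fricative is [ɣ], so /g/ → [ɣ].
At the second juncture, /ɢ/ likewise becomes [ʁ] adjacent to /z/.

[ŋuɣʃoʁza]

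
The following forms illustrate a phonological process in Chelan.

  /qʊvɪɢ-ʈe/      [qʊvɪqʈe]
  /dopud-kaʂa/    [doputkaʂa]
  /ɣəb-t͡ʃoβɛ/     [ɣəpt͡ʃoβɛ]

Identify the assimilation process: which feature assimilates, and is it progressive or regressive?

Underlying /ɢ/ is realised as [q] next to /ʈ/; /ʈ/ itself does not change.
/ɢ/ is voiced while /ʈ/ is voiceless; the output [q] is voiceless, matching the trigger — so the feature that spreads is voicing.
Place and manner are unchanged, so the assimilation is partial, not total.
Checking the remaining alternations: /d/ → [t] before /k/ (voiced → voiceless, matching voiceless); /b/ → [p] before /t͡ʃ/ (voiced → voiceless, matching voiceless) — only voicing changes, and always toward the following segment.
The trigger is the following segment, so the direction is regressive (anticipatory).

regressive voicing assimilation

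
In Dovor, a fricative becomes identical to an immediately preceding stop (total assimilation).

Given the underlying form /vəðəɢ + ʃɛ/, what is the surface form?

[vəðəɢɢɛ]

/ʃ/ is the segment targeted by the rule; it sits immediately after /ɢ/, so it assimilates completely and surfaces as [ɢ].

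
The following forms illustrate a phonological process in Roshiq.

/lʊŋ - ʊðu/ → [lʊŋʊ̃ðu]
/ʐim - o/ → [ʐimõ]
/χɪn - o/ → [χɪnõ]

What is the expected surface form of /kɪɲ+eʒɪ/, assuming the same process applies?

[kɪɲẽʒɪ]

The data show progressive nasality assimilation (vowel nasalisation): /ʊ/ → [ʊ̃] after /ŋ/; /o/ → [õ] after /m/; /o/ → [õ] after /n/ — a vowel is nasalised by an immediately preceding nasal consonant.
/e/ sits next to the nasal /ɲ/ and is therefore nasalised to [ẽ].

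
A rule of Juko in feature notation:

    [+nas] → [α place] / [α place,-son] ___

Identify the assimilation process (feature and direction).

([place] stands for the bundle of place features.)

progressive place assimilation

The shared variable α links the value of the place features (abbreviated [place]) on the target to the same value on the neighbouring segment, so place is the feature that assimilates.
The conditioning segment sits to the left of the focus bar, meaning the trigger precedes the segment that changes — progressive assimilation.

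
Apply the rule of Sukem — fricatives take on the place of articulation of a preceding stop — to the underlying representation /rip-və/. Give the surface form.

[ripβə]

/v/ is a voiced labiodental fricative. The preceding trigger /p/ is bilabial, so /v/ must become bilabial as well.
The voiced bilabial fricative is [β], so /v/ → [β].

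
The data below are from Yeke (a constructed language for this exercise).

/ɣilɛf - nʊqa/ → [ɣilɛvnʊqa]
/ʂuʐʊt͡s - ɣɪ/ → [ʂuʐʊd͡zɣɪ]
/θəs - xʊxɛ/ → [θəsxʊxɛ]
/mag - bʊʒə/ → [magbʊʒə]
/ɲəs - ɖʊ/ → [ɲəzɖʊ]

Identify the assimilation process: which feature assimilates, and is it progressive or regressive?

Comparing underlying and surface forms, /f/ → [v] is the alternation; the neighbouring /n/ is constant.
The change voiceless → voiced matches the voicing of the following /n/, identifying this as voicing assimilation.
Place and manner are unchanged, so the assimilation is partial, not total.
Checking the remaining alternations: /t͡s/ → [d͡z] before /ɣ/ (voiceless → voiced, matching voiced); /s/ → [z] before /ɖ/ (voiceless → voiced, matching voiced) — only voicing changes, and always toward the following segment.
No alternation appears in [θəsxʊxɛ], [magbʊʒə]: there the adjacent consonants already agree in voicing (/s/ and /x/ are both voiceless; /g/ and /b/ are both voiced), so these forms are consistent with the same rule.
Since the segment that changes precedes the conditioning segment, the assimilation is regressive.

regressive voicing assimilation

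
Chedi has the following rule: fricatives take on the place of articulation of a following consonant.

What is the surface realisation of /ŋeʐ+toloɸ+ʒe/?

/ʐ/ is a voiced retroflex fricative. The following trigger /t/ is alveolar, so /ʐ/ must become alveolar as well.
A voiced alveolar fricative is [z], so the surface segment is [z].
At the second juncture, /ɸ/ likewise becomes [ʃ] adjacent to /ʒ/.

[ŋeztoloʃʒe]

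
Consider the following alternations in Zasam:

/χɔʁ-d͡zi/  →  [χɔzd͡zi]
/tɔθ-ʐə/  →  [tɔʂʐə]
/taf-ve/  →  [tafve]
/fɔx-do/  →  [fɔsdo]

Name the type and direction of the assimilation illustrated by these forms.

regressive place assimilation

Comparing underlying and surface forms, /ʁ/ → [z] is the alternation; the neighbouring /d͡z/ is constant.
The change uvular → alveolar matches the place of the following /d͡z/, identifying this as place assimilation.
Manner and voice are unchanged, so the assimilation is partial, not total.
The other alternating forms pattern the same way: /θ/ → [ʂ] before /ʐ/ (dental → retroflex, matching retroflex); /x/ → [s] before /d/ (velar → alveolar, matching alveolar) — only place changes, and always toward the following segment.
Nothing changes in [tafve]: there the adjacent consonants already agree in place (/f/ and /v/ are both labiodental), so this form is consistent with the same rule.
The trigger is the following segment, so the direction is regressive (anticipatory).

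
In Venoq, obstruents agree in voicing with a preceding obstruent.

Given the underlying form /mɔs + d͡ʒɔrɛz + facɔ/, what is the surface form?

[mɔst͡ʃɔrɛzvacɔ]

The rule targets /d͡ʒ/ (voiced postalveolar affricate), which sits after the trigger /s/ (voiceless).
The voiceless postalveolar affricate is [t͡ʃ], so /d͡ʒ/ → [t͡ʃ].
The same rule applies at the second boundary: /f/ → [v] next to /z/.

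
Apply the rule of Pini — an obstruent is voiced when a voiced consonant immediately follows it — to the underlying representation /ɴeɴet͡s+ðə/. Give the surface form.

[ɴeɴed͡zðə]

/t͡s/ is a voiceless alveolar affricate. The following trigger /ð/ is voiced, so /t͡s/ must become voiced as well.
Changing only its voicing to voiced gives [d͡z] — the voiced alveolar affricate.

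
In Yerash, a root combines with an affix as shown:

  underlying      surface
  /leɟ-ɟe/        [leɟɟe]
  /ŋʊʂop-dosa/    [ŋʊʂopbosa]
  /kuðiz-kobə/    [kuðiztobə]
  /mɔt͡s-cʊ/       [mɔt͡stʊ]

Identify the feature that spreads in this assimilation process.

place

Comparing underlying and surface forms, /d/ → [b] is the alternation; the neighbouring /p/ is constant.
The change alveolar → bilabial matches the place of the preceding /p/, identifying this as place assimilation.
Checking the remaining alternations: /k/ → [t] after /z/ (velar → alveolar, matching alveolar); /c/ → [t] after /t͡s/ (palatal → alveolar, matching alveolar) — only place changes, and always toward the preceding segment.
No alternation appears in [leɟɟe]: there the adjacent consonants already agree in place (/ɟ/ and /ɟ/ are both palatal), so this form is consistent with the same rule.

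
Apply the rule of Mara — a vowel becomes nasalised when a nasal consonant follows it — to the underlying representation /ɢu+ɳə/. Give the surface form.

[ɢũɳə]

/u/ sits next to the nasal /ɳ/ and is therefore nasalised to [ũ].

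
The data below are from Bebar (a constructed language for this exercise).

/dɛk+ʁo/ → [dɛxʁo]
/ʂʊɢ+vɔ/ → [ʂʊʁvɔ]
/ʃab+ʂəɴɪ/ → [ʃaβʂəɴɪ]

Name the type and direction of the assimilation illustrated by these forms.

Underlying /k/ is realised as [x] next to /ʁ/; /ʁ/ itself does not change.
/k/ is a stop while /ʁ/ is a fricative; the output [x] is a fricative, matching the trigger — so the feature that spreads is manner.
Place and voice are unchanged, so the assimilation is partial, not total.
The other alternating forms pattern the same way: /ɢ/ → [ʁ] before /v/ (stop → fricative, matching a fricative); /b/ → [β] before /ʂ/ (stop → fricative, matching a fricative) — only manner changes, and always toward the following segment.
Since the segment that changes precedes the conditioning segment, the assimilation is regressive.

regressive manner assimilation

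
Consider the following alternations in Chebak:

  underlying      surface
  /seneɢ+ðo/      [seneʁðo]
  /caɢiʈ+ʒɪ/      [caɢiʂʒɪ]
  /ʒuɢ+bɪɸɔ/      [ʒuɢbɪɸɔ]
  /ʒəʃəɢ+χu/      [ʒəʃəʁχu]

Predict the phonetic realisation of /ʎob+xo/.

[ʎoβxo]

The data show regressive manner assimilation: /ɢ/ → [ʁ] before /ð/; /ʈ/ → [ʂ] before /ʒ/; /ɢ/ → [ʁ] before /χ/. In each pair only manner changes, matching the following consonant, while place and voice stay constant.
Nothing changes in [ʒuɢbɪɸɔ]: there the adjacent consonants already agree in manner (/ɢ/ and /b/ are both stops), so this form is consistent with the same rule.
The rule targets /b/ (voiced bilabial stop), which sits before the trigger /x/ (fricative).
Changing only its manner to fricative gives [β] — the voiced bilabial fricative.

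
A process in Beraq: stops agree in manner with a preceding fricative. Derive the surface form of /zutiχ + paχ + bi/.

The rule targets /p/ (voiceless bilabial stop), which sits after the trigger /χ/ (fricative).
A voiceless bilabial fricative is [ɸ], so the surface segment is [ɸ].
At the second juncture, /b/ likewise becomes [β] adjacent to /χ/.

[zutiχɸaχβi]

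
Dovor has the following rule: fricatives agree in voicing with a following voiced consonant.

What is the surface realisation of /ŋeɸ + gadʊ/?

[ŋeβgadʊ]

The rule targets /ɸ/ (voiceless bilabial fricative), which sits before the trigger /g/ (voiced).
The voiced bilabial fricative is [β], so /ɸ/ → [β].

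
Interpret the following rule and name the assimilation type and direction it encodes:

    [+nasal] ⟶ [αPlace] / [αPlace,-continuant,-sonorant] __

The shared variable α links the value of the place features (abbreviated [Place]) on the target to the same value on the neighbouring segment, so place is the feature that assimilates.
Since the environment is written before the underscore, the trigger precedes the target; the direction is progressive.

progressive place assimilation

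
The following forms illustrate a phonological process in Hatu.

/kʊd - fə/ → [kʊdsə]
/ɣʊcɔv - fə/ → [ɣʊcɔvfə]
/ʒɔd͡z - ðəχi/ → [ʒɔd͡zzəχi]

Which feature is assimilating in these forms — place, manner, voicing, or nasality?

place

Comparing underlying and surface forms, /f/ → [s] is the alternation; the neighbouring /d/ is constant.
/f/ is labiodental while /d/ is alveolar; the output [s] is alveolar, matching the trigger — so the feature that spreads is place.
The same holds elsewhere in the data: /ð/ → [z] after /d͡z/ (dental → alveolar, matching alveolar) — only place changes, and always toward the preceding segment.
No alternation appears in [ɣʊcɔvfə]: there the adjacent consonants already agree in place (/f/ and /v/ are both labiodental), so this form is consistent with the same rule.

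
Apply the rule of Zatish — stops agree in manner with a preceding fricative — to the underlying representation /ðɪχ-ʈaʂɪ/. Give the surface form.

/ʈ/ is a voiceless retroflex stop. The preceding trigger /χ/ is a fricative, so /ʈ/ must become a fricative as well.
A voiceless retroflex fricative is [ʂ], so the surface segment is [ʂ].

[ðɪχʂaʂɪ]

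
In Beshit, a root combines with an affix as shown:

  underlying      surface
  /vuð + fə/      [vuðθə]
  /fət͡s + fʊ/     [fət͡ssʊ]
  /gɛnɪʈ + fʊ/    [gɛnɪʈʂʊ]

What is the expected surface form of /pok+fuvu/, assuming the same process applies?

[pokxuvu]

The data show progressive place assimilation: /f/ → [θ] after /ð/; /f/ → [s] after /t͡s/; /f/ → [ʂ] after /ʈ/. In each pair only place changes, matching the preceding consonant, while manner and voice stay constant.
The rule targets /f/ (voiceless labiodental fricative), which sits after the trigger /k/ (velar).
The voiceless velar fricative is [x], so /f/ → [x].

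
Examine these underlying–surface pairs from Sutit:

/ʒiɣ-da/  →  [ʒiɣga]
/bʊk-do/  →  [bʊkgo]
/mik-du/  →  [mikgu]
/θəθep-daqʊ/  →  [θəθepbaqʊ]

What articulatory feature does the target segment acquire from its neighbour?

place

The segment that alternates is /d/, which surfaces as [g] when adjacent to /ɣ/.
The change alveolar → velar matches the place of the preceding /ɣ/, identifying this as place assimilation.
The same holds elsewhere in the data: /d/ → [g] after /k/ (alveolar → velar, matching velar); /d/ → [b] after /p/ (alveolar → bilabial, matching bilabial) — only place changes, and always toward the preceding segment.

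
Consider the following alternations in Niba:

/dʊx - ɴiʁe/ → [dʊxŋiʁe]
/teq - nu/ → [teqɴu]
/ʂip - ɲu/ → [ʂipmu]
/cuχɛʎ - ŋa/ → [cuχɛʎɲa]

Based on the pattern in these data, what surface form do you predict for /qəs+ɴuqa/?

[qəsnuqa]

The data show progressive place assimilation: /ɴ/ → [ŋ] after /x/; /n/ → [ɴ] after /q/; /ɲ/ → [m] after /p/; /ŋ/ → [ɲ] after /ʎ/. In each pair only place changes, matching the preceding consonant, while manner and voice stay constant.
The rule targets /ɴ/ (voiced uvular nasal), which sits after the trigger /s/ (alveolar).
Changing only its place to alveolar gives [n] — the voiced alveolar nasal.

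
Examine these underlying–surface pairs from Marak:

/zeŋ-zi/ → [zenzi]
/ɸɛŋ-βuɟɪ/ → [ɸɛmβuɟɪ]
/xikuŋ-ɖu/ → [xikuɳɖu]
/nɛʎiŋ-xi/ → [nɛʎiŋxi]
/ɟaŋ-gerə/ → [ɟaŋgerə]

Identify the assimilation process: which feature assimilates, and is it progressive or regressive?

regressive place assimilation

Comparing underlying and surface forms, /ŋ/ → [n] is the alternation; the neighbouring /z/ is constant.
/ŋ/ is velar while /z/ is alveolar; the output [n] is alveolar, matching the trigger — so the feature that spreads is place.
Manner and voice are unchanged, so the assimilation is partial, not total.
The other alternating forms pattern the same way: /ŋ/ → [m] before /β/ (velar → bilabial, matching bilabial); /ŋ/ → [ɳ] before /ɖ/ (velar → retroflex, matching retroflex) — only place changes, and always toward the following segment.
Nothing changes in [nɛʎiŋxi], [ɟaŋgerə]: there the adjacent consonants already agree in place (/ŋ/ and /x/ are both velar; /ŋ/ and /g/ are both velar), so these forms are consistent with the same rule.
The trigger is the following segment, so the direction is regressive (anticipatory).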